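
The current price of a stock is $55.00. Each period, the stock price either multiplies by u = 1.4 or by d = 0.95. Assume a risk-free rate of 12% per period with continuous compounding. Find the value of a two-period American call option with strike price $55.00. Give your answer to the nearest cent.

$13.28

Risk-neutral probability p = (e^0.12 − 0.95)/(1.4 − 0.95) = 0.1775/0.4500 = 0.3944
Terminal stock prices: S_uu = 107.8, S_ud = 73.15, S_dd = 49.64
Terminal payoffs (S − K): max(52.8, 0) = 52.8, max(18.15, 0) = 18.15, max(-5.363, 0) = 0
Node u (S = 77): continuation = e^(−0.12)·[0.3944·52.8000 + 0.6056·18.1500] = 28.2194; exercise value = 22.0000 ≤ continuation, so V_u = 28.2194
Node d (S = 52.25): continuation = e^(−0.12)·[0.3944·18.1500 + 0.6056·0.0000] = 6.3495; exercise value = 0.0000 ≤ continuation, so V_d = 6.3495
Node 0 (S = 55): continuation = e^(−0.12)·[0.3944·28.2194 + 0.6056·6.3495] = 13.2823; exercise value = 0.0000 ≤ continuation, so V_0 = 13.2823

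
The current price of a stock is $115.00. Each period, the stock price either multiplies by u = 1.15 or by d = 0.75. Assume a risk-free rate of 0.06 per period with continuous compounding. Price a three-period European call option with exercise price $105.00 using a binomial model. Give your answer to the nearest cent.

$30.71

Risk-neutral probability p = (e^0.06 − 0.75)/(1.15 − 0.75) = 0.3118/0.4000 = 0.7796
Terminal stock prices: S_uuu = 174.9, S_uud = 114.1, S_udd = 74.39, S_ddd = 48.52
Terminal payoffs (S − K): max(69.9, 0) = 69.9, max(9.066, 0) = 9.066, max(-30.61, 0) = 0, max(-56.48, 0) = 0
Node uu (S = 152.1): V_uu = e^(−0.06)·[0.7796·69.9006 + 0.2204·9.0656] = 53.2022
Node ud (S = 99.19): V_ud = e^(−0.06)·[0.7796·9.0656 + 0.2204·0.0000] = 6.6559
Node dd (S = 64.69): V_dd = e^(−0.06)·[0.7796·0.0000 + 0.2204·0.0000] = 0.0000
Node u (S = 132.2): V_u = e^(−0.06)·[0.7796·53.2022 + 0.2204·6.6559] = 40.4422
Node d (S = 86.25): V_d = e^(−0.06)·[0.7796·6.6559 + 0.2204·0.0000] = 4.8867
Node 0 (S = 115): V_0 = e^(−0.06)·[0.7796·40.4422 + 0.2204·4.8867] = 30.7067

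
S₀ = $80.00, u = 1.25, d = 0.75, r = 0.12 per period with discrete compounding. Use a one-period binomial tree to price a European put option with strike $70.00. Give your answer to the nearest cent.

$2.32

Risk-neutral probability p = (1 + 0.12 − 0.75)/(1.25 − 0.75) = 0.3700/0.5000 = 0.7400
Terminal stock prices: S_u = 100, S_d = 60
Terminal payoffs (K − S): max(-30, 0) = 0, max(10, 0) = 10
Node 0 (S = 80): V_0 = 1/1.12·[0.7400·0.0000 + 0.2600·10.0000] = 2.3214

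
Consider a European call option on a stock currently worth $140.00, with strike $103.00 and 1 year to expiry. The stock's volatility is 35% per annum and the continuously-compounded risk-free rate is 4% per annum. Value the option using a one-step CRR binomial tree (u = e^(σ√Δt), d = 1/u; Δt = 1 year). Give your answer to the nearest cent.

CRR parameters: u = e^(σ√Δt) = e^(0.35·√1) = 1.4191, d = 1/u = 0.7047
Per-period rate: rΔt = 0.04·1 = 0.04, so R = e^0.04 = 1.0408
Risk-neutral probability p = (e^0.04 − 0.7047)/(1.4191 − 0.7047) = 0.3361/0.7144 = 0.4705
Terminal stock prices: S_u = 198.7, S_d = 98.66
Terminal payoffs (S − K): max(95.67, 0) = 95.67, max(-4.344, 0) = 0
Node 0 (S = 140): V_0 = e^(−0.04)·[0.4705·95.6695 + 0.5295·0.0000] = 43.2484

$43.25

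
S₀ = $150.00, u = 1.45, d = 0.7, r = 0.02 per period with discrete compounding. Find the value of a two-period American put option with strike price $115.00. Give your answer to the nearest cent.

$13.11

Risk-neutral probability p = (1 + 0.02 − 0.7)/(1.45 − 0.7) = 0.3200/0.7500 = 0.4267
Terminal stock prices: S_uu = 315.4, S_ud = 152.2, S_dd = 73.5
Terminal payoffs (K − S): max(-200.4, 0) = 0, max(-37.25, 0) = 0, max(41.5, 0) = 41.5
Node u (S = 217.5): continuation = 1/1.02·[0.4267·0.0000 + 0.5733·0.0000] = 0.0000; exercise value = 0.0000 ≤ continuation, so V_u = 0.0000
Node d (S = 105): continuation = 1/1.02·[0.4267·0.0000 + 0.5733·41.5000] = 23.3268; exercise value = 10.0000 ≤ continuation, so V_d = 23.3268
Node 0 (S = 150): continuation = 1/1.02·[0.4267·0.0000 + 0.5733·23.3268] = 13.1118; exercise value = 0.0000 ≤ continuation, so V_0 = 13.1118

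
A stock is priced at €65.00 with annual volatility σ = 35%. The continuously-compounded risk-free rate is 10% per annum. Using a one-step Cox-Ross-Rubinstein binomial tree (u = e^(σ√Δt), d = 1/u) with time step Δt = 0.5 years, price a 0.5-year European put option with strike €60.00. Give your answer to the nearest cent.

€4.04

CRR parameters: u = e^(σ√Δt) = e^(0.35·√0.5) = 1.2808, d = 1/u = 0.7808
Per-period rate: rΔt = 0.1·0.5 = 0.05, so R = e^0.05 = 1.0513
Risk-neutral probability p = (e^0.05 − 0.7808)/(1.2808 − 0.7808) = 0.2705/0.5000 = 0.5410
Terminal stock prices: S_u = 83.25, S_d = 50.75
Terminal payoffs (K − S): max(-23.25, 0) = 0, max(9.251, 0) = 9.251
Node 0 (S = 65): V_0 = e^(−0.05)·[0.5410·0.0000 + 0.4590·9.2506] = 4.0392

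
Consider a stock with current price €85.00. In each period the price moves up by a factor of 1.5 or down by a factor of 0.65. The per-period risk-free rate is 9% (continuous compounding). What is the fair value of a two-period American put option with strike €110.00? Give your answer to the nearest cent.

€29.54

Risk-neutral probability p = (e^0.09 − 0.65)/(1.5 − 0.65) = 0.4442/0.8500 = 0.5226
Terminal stock prices: S_uu = 191.2, S_ud = 82.88, S_dd = 35.91
Terminal payoffs (K − S): max(-81.25, 0) = 0, max(27.12, 0) = 27.12, max(74.09, 0) = 74.09
Node u (S = 127.5): continuation = e^(−0.09)·[0.5226·0.0000 + 0.4774·27.1250] = 11.8360; exercise value = 0.0000 ≤ continuation, so V_u = 11.8360
Node d (S = 55.25): continuation = e^(−0.09)·[0.5226·27.1250 + 0.4774·74.0875] = 45.2824; exercise value = 54.7500 > continuation, so V_d = 54.7500 (exercise)
Node 0 (S = 85): continuation = e^(−0.09)·[0.5226·11.8360 + 0.4774·54.7500] = 29.5428; exercise value = 25.0000 ≤ continuation, so V_0 = 29.5428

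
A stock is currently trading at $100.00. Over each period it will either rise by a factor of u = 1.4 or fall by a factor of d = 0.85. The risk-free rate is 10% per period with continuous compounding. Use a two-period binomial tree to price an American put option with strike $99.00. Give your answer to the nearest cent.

$6.79

Risk-neutral probability p = (e^0.1 − 0.85)/(1.4 − 0.85) = 0.2552/0.5500 = 0.4639
Terminal stock prices: S_uu = 196, S_ud = 119, S_dd = 72.25
Terminal payoffs (K − S): max(-97, 0) = 0, max(-20, 0) = 0, max(26.75, 0) = 26.75
Node u (S = 140): continuation = e^(−0.1)·[0.4639·0.0000 + 0.5361·0.0000] = 0.0000; exercise value = 0.0000 ≤ continuation, so V_u = 0.0000
Node d (S = 85): continuation = e^(−0.1)·[0.4639·0.0000 + 0.5361·26.7500] = 12.9748; exercise value = 14.0000 > continuation, so V_d = 14.0000 (exercise)
Node 0 (S = 100): continuation = e^(−0.1)·[0.4639·0.0000 + 0.5361·14.0000] = 6.7906; exercise value = 0.0000 ≤ continuation, so V_0 = 6.7906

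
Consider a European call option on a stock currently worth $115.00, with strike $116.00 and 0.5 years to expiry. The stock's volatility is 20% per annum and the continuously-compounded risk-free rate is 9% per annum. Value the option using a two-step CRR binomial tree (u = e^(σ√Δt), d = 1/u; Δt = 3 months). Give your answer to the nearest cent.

$8.10

CRR parameters: u = e^(σ√Δt) = e^(0.2·√0.25) = 1.1052, d = 1/u = 0.9048
Per-period rate: rΔt = 0.09·0.25 = 0.0225, so R = e^0.0225 = 1.0228
Risk-neutral probability p = (e^0.0225 − 0.9048)/(1.1052 − 0.9048) = 0.1179/0.2003 = 0.5886
Terminal stock prices: S_uu = 140.5, S_ud = 115, S_dd = 94.15
Terminal payoffs (S − K): max(24.46, 0) = 24.46, max(-1, 0) = 0, max(-21.85, 0) = 0
Node u (S = 127.1): V_u = e^(−0.0225)·[0.5886·24.4613 + 0.4114·0.0000] = 14.0778
Node d (S = 104.1): V_d = e^(−0.0225)·[0.5886·0.0000 + 0.4114·0.0000] = 0.0000
Node 0 (S = 115): V_0 = e^(−0.0225)·[0.5886·14.0778 + 0.4114·0.0000] = 8.1019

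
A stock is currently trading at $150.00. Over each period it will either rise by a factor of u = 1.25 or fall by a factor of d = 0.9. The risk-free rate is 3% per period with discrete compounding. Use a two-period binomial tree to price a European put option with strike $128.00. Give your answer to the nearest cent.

$2.42

Risk-neutral probability p = (1 + 0.03 − 0.9)/(1.25 − 0.9) = 0.1300/0.3500 = 0.3714
Terminal stock prices: S_uu = 234.4, S_ud = 168.8, S_dd = 121.5
Terminal payoffs (K − S): max(-106.4, 0) = 0, max(-40.75, 0) = 0, max(6.5, 0) = 6.5
Node u (S = 187.5): V_u = 1/1.03·[0.3714·0.0000 + 0.6286·0.0000] = 0.0000
Node d (S = 135): V_d = 1/1.03·[0.3714·0.0000 + 0.6286·6.5000] = 3.9667
Node 0 (S = 150): V_0 = 1/1.03·[0.3714·0.0000 + 0.6286·3.9667] = 2.4207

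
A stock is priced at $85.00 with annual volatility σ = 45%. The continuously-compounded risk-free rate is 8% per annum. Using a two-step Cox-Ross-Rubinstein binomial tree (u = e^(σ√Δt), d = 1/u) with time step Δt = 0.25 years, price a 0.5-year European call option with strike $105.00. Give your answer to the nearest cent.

CRR parameters: u = e^(σ√Δt) = e^(0.45·√0.25) = 1.2523, d = 1/u = 0.7985
Per-period rate: rΔt = 0.08·0.25 = 0.02, so R = e^0.02 = 1.0202
Risk-neutral probability p = (e^0.02 − 0.7985)/(1.2523 − 0.7985) = 0.2217/0.4538 = 0.4885
Terminal stock prices: S_uu = 133.3, S_ud = 85, S_dd = 54.2
Terminal payoffs (S − K): max(28.31, 0) = 28.31, max(-20, 0) = 0, max(-50.8, 0) = 0
Node u (S = 106.4): V_u = e^(−0.02)·[0.4885·28.3065 + 0.5115·0.0000] = 13.5540
Node d (S = 67.87): V_d = e^(−0.02)·[0.4885·0.0000 + 0.5115·0.0000] = 0.0000
Node 0 (S = 85): V_0 = e^(−0.02)·[0.4885·13.5540 + 0.5115·0.0000] = 6.4900

$6.49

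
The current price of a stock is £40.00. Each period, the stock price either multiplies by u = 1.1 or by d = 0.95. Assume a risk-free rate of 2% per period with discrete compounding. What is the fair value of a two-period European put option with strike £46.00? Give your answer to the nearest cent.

Risk-neutral probability p = (1 + 0.02 − 0.95)/(1.1 − 0.95) = 0.0700/0.1500 = 0.4667
Terminal stock prices: S_uu = 48.4, S_ud = 41.8, S_dd = 36.1
Terminal payoffs (K − S): max(-2.4, 0) = 0, max(4.2, 0) = 4.2, max(9.9, 0) = 9.9
Node u (S = 44): V_u = 1/1.02·[0.4667·0.0000 + 0.5333·4.2000] = 2.1961
Node d (S = 38): V_d = 1/1.02·[0.4667·4.2000 + 0.5333·9.9000] = 7.0980
Node 0 (S = 40): V_0 = 1/1.02·[0.4667·2.1961 + 0.5333·7.0980] = 4.7161

£4.72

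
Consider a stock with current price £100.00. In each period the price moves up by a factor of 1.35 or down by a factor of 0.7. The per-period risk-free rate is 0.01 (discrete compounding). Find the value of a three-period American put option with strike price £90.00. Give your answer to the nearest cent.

£17.04

Risk-neutral probability p = (1 + 0.01 − 0.7)/(1.35 − 0.7) = 0.3100/0.6500 = 0.4769
Terminal stock prices: S_uuu = 246, S_uud = 127.6, S_udd = 66.15, S_ddd = 34.3
Terminal payoffs (K − S): max(-156, 0) = 0, max(-37.58, 0) = 0, max(23.85, 0) = 23.85, max(55.7, 0) = 55.7
Node uu (S = 182.3): continuation = 1/1.01·[0.4769·0.0000 + 0.5231·0.0000] = 0.0000; exercise value = 0.0000 ≤ continuation, so V_uu = 0.0000
Node ud (S = 94.5): continuation = 1/1.01·[0.4769·0.0000 + 0.5231·23.8500] = 12.3519; exercise value = 0.0000 ≤ continuation, so V_ud = 12.3519
Node dd (S = 49): continuation = 1/1.01·[0.4769·23.8500 + 0.5231·55.7000] = 40.1089; exercise value = 41.0000 > continuation, so V_dd = 41.0000 (exercise)
Node u (S = 135): continuation = 1/1.01·[0.4769·0.0000 + 0.5231·12.3519] = 6.3970; exercise value = 0.0000 ≤ continuation, so V_u = 6.3970
Node d (S = 70): continuation = 1/1.01·[0.4769·12.3519 + 0.5231·41.0000] = 27.0664; exercise value = 20.0000 ≤ continuation, so V_d = 27.0664
Node 0 (S = 100): continuation = 1/1.01·[0.4769·6.3970 + 0.5231·27.0664] = 17.0383; exercise value = 0.0000 ≤ continuation, so V_0 = 17.0383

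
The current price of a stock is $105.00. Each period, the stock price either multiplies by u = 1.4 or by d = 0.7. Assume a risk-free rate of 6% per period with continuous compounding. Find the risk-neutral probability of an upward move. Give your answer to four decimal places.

Risk-neutral probability p = (e^0.06 − 0.7)/(1.4 − 0.7) = 0.3618/0.7000 = 0.5169

p = 0.5169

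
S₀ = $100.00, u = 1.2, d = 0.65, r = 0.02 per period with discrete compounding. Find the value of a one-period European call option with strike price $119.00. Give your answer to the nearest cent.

Risk-neutral probability p = (1 + 0.02 − 0.65)/(1.2 − 0.65) = 0.3700/0.5500 = 0.6727
Terminal stock prices: S_u = 120, S_d = 65
Terminal payoffs (S − K): max(1, 0) = 1, max(-54, 0) = 0
Node 0 (S = 100): V_0 = 1/1.02·[0.6727·1.0000 + 0.3273·0.0000] = 0.6595

$0.66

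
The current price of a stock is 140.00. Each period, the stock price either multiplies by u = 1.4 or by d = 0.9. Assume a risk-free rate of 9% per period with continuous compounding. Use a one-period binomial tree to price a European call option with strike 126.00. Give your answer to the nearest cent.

24.84

Risk-neutral probability p = (e^0.09 − 0.9)/(1.4 − 0.9) = 0.1942/0.5000 = 0.3883
Terminal stock prices: S_u = 196, S_d = 126
Terminal payoffs (S − K): max(70, 0) = 70, max(0, 0) = 0
Node 0 (S = 140): V_0 = e^(−0.09)·[0.3883·70.0000 + 0.6117·0.0000] = 24.8447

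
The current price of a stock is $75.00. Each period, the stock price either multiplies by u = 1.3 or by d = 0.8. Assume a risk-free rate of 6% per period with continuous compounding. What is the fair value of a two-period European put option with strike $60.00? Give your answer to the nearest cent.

$2.41

Risk-neutral probability p = (e^0.06 − 0.8)/(1.3 − 0.8) = 0.2618/0.5000 = 0.5237
Terminal stock prices: S_uu = 126.8, S_ud = 78, S_dd = 48
Terminal payoffs (K − S): max(-66.75, 0) = 0, max(-18, 0) = 0, max(12, 0) = 12
Node u (S = 97.5): V_u = e^(−0.06)·[0.5237·0.0000 + 0.4763·0.0000] = 0.0000
Node d (S = 60): V_d = e^(−0.06)·[0.5237·0.0000 + 0.4763·12.0000] = 5.3831
Node 0 (S = 75): V_0 = e^(−0.06)·[0.5237·0.0000 + 0.4763·5.3831] = 2.4148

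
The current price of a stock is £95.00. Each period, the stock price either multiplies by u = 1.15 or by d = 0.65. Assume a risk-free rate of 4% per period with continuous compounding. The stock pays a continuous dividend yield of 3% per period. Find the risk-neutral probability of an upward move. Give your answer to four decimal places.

p = 0.7201

Per-period risk-free factor R = e^0.04 = 1.0408; dividend-adjusted growth = e^(0.04−0.03) = 1.0101.
Risk-neutral probability p = (1.0101 − 0.65)/(1.15 − 0.65) = 0.3601/0.5000 = 0.7201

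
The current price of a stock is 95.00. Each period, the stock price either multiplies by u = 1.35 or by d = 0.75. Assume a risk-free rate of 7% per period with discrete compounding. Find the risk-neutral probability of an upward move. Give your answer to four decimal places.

Risk-neutral probability p = (1 + 0.07 − 0.75)/(1.35 − 0.75) = 0.3200/0.6000 = 0.5333

p = 0.5333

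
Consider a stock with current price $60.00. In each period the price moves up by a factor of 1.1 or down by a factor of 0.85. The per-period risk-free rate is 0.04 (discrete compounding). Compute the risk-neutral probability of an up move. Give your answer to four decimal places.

p = 0.7600

Risk-neutral probability p = (1 + 0.04 − 0.85)/(1.1 − 0.85) = 0.1900/0.2500 = 0.7600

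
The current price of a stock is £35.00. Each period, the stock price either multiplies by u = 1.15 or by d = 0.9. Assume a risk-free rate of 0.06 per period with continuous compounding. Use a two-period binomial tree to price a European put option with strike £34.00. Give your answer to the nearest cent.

£0.62

Risk-neutral probability p = (e^0.06 − 0.9)/(1.15 − 0.9) = 0.1618/0.2500 = 0.6473
Terminal stock prices: S_uu = 46.29, S_ud = 36.23, S_dd = 28.35
Terminal payoffs (K − S): max(-12.29, 0) = 0, max(-2.225, 0) = 0, max(5.65, 0) = 5.65
Node u (S = 40.25): V_u = e^(−0.06)·[0.6473·0.0000 + 0.3527·0.0000] = 0.0000
Node d (S = 31.5): V_d = e^(−0.06)·[0.6473·0.0000 + 0.3527·5.6500] = 1.8765
Node 0 (S = 35): V_0 = e^(−0.06)·[0.6473·0.0000 + 0.3527·1.8765] = 0.6232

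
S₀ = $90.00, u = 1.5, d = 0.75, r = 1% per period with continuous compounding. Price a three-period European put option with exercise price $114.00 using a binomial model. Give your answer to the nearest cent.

$36.97

Risk-neutral probability p = (e^0.01 − 0.75)/(1.5 − 0.75) = 0.2601/0.7500 = 0.3467
Terminal stock prices: S_uuu = 303.8, S_uud = 151.9, S_udd = 75.94, S_ddd = 37.97
Terminal payoffs (K − S): max(-189.8, 0) = 0, max(-37.88, 0) = 0, max(38.06, 0) = 38.06, max(76.03, 0) = 76.03
Node uu (S = 202.5): V_uu = e^(−0.01)·[0.3467·0.0000 + 0.6533·0.0000] = 0.0000
Node ud (S = 101.2): V_ud = e^(−0.01)·[0.3467·0.0000 + 0.6533·38.0625] = 24.6175
Node dd (S = 50.62): V_dd = e^(−0.01)·[0.3467·38.0625 + 0.6533·76.0312] = 62.2407
Node u (S = 135): V_u = e^(−0.01)·[0.3467·0.0000 + 0.6533·24.6175] = 15.9218
Node d (S = 67.5): V_d = e^(−0.01)·[0.3467·24.6175 + 0.6533·62.2407] = 48.7060
Node 0 (S = 90): V_0 = e^(−0.01)·[0.3467·15.9218 + 0.6533·48.7060] = 36.9671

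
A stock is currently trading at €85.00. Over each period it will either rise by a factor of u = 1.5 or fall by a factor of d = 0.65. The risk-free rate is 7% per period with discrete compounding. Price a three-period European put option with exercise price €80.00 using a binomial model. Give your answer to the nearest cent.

€14.08

Risk-neutral probability p = (1 + 0.07 − 0.65)/(1.5 − 0.65) = 0.4200/0.8500 = 0.4941
Terminal stock prices: S_uuu = 286.9, S_uud = 124.3, S_udd = 53.87, S_ddd = 23.34
Terminal payoffs (K − S): max(-206.9, 0) = 0, max(-44.31, 0) = 0, max(26.13, 0) = 26.13, max(56.66, 0) = 56.66
Node uu (S = 191.2): V_uu = 1/1.07·[0.4941·0.0000 + 0.5059·0.0000] = 0.0000
Node ud (S = 82.88): V_ud = 1/1.07·[0.4941·0.0000 + 0.5059·26.1312] = 12.3545
Node dd (S = 35.91): V_dd = 1/1.07·[0.4941·26.1312 + 0.5059·56.6569] = 38.8539
Node u (S = 127.5): V_u = 1/1.07·[0.4941·0.0000 + 0.5059·12.3545] = 5.8411
Node d (S = 55.25): V_d = 1/1.07·[0.4941·12.3545 + 0.5059·38.8539] = 24.0748
Node 0 (S = 85): V_0 = 1/1.07·[0.4941·5.8411 + 0.5059·24.0748] = 14.0796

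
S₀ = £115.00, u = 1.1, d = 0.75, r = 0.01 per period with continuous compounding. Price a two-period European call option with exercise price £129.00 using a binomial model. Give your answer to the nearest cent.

Risk-neutral probability p = (e^0.01 − 0.75)/(1.1 − 0.75) = 0.2601/0.3500 = 0.7430
Terminal stock prices: S_uu = 139.2, S_ud = 94.88, S_dd = 64.69
Terminal payoffs (S − K): max(10.15, 0) = 10.15, max(-34.12, 0) = 0, max(-64.31, 0) = 0
Node u (S = 126.5): V_u = e^(−0.01)·[0.7430·10.1500 + 0.2570·0.0000] = 7.4664
Node d (S = 86.25): V_d = e^(−0.01)·[0.7430·0.0000 + 0.2570·0.0000] = 0.0000
Node 0 (S = 115): V_0 = e^(−0.01)·[0.7430·7.4664 + 0.2570·0.0000] = 5.4924

£5.49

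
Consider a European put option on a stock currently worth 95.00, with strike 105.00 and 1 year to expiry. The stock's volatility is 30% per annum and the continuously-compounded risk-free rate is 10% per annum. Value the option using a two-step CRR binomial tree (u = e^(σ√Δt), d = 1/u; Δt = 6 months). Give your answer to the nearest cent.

11.71

CRR parameters: u = e^(σ√Δt) = e^(0.3·√0.5) = 1.2363, d = 1/u = 0.8089
Per-period rate: rΔt = 0.1·0.5 = 0.05, so R = e^0.05 = 1.0513
Risk-neutral probability p = (e^0.05 − 0.8089)/(1.2363 − 0.8089) = 0.2424/0.4275 = 0.5671
Terminal stock prices: S_uu = 145.2, S_ud = 95, S_dd = 62.15
Terminal payoffs (K − S): max(-40.2, 0) = 0, max(10, 0) = 10, max(42.85, 0) = 42.85
Node u (S = 117.4): V_u = e^(−0.05)·[0.5671·0.0000 + 0.4329·10.0000] = 4.1178
Node d (S = 76.84): V_d = e^(−0.05)·[0.5671·10.0000 + 0.4329·42.8461] = 23.0376
Node 0 (S = 95): V_0 = e^(−0.05)·[0.5671·4.1178 + 0.4329·23.0376] = 11.7077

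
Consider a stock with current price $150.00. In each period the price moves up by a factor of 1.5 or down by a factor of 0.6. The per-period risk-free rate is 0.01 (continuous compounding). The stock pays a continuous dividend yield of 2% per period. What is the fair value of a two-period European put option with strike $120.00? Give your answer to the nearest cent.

Per-period risk-free factor R = e^0.01 = 1.0101; dividend-adjusted growth = e^(0.01−0.02) = 0.9900.
Risk-neutral probability p = (0.9900 − 0.6)/(1.5 − 0.6) = 0.3900/0.9000 = 0.4334
Terminal stock prices: S_uu = 337.5, S_ud = 135, S_dd = 54
Terminal payoffs (K − S): max(-217.5, 0) = 0, max(-15, 0) = 0, max(66, 0) = 66
Node u (S = 225): V_u = e^(−0.01)·[0.4334·0.0000 + 0.5666·0.0000] = 0.0000
Node d (S = 90): V_d = e^(−0.01)·[0.4334·0.0000 + 0.5666·66.0000] = 37.0242
Node 0 (S = 150): V_0 = e^(−0.01)·[0.4334·0.0000 + 0.5666·37.0242] = 20.7696

$20.77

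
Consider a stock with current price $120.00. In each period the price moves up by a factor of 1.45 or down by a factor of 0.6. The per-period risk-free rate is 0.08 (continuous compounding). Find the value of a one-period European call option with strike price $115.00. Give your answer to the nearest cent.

Risk-neutral probability p = (e^0.08 − 0.6)/(1.45 − 0.6) = 0.4833/0.8500 = 0.5686
Terminal stock prices: S_u = 174, S_d = 72
Terminal payoffs (S − K): max(59, 0) = 59, max(-43, 0) = 0
Node 0 (S = 120): V_0 = e^(−0.08)·[0.5686·59.0000 + 0.4314·0.0000] = 30.9667

$30.97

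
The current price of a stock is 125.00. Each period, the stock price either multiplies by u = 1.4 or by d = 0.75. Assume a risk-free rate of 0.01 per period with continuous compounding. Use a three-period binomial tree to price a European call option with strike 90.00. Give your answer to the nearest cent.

45.47

Risk-neutral probability p = (e^0.01 − 0.75)/(1.4 − 0.75) = 0.2601/0.6500 = 0.4001
Terminal stock prices: S_uuu = 343, S_uud = 183.7, S_udd = 98.44, S_ddd = 52.73
Terminal payoffs (S − K): max(253, 0) = 253, max(93.75, 0) = 93.75, max(8.438, 0) = 8.438, max(-37.27, 0) = 0
Node uu (S = 245): V_uu = e^(−0.01)·[0.4001·253.0000 + 0.5999·93.7500] = 155.8955
Node ud (S = 131.2): V_ud = e^(−0.01)·[0.4001·93.7500 + 0.5999·8.4375] = 42.1455
Node dd (S = 70.31): V_dd = e^(−0.01)·[0.4001·8.4375 + 0.5999·0.0000] = 3.3421
Node u (S = 175): V_u = e^(−0.01)·[0.4001·155.8955 + 0.5999·42.1455] = 86.7821
Node d (S = 93.75): V_d = e^(−0.01)·[0.4001·42.1455 + 0.5999·3.3421] = 18.6787
Node 0 (S = 125): V_0 = e^(−0.01)·[0.4001·86.7821 + 0.5999·18.6787] = 45.4684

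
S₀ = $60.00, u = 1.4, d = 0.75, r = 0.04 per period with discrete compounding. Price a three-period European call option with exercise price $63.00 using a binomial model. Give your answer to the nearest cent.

Risk-neutral probability p = (1 + 0.04 − 0.75)/(1.4 − 0.75) = 0.2900/0.6500 = 0.4462
Terminal stock prices: S_uuu = 164.6, S_uud = 88.2, S_udd = 47.25, S_ddd = 25.31
Terminal payoffs (S − K): max(101.6, 0) = 101.6, max(25.2, 0) = 25.2, max(-15.75, 0) = 0, max(-37.69, 0) = 0
Node uu (S = 117.6): V_uu = 1/1.04·[0.4462·101.6400 + 0.5538·25.2000] = 57.0231
Node ud (S = 63): V_ud = 1/1.04·[0.4462·25.2000 + 0.5538·0.0000] = 10.8107
Node dd (S = 33.75): V_dd = 1/1.04·[0.4462·0.0000 + 0.5538·0.0000] = 0.0000
Node u (S = 84): V_u = 1/1.04·[0.4462·57.0231 + 0.5538·10.8107] = 30.2197
Node d (S = 45): V_d = 1/1.04·[0.4462·10.8107 + 0.5538·0.0000] = 4.6377
Node 0 (S = 60): V_0 = 1/1.04·[0.4462·30.2197 + 0.5538·4.6377] = 15.4339

$15.43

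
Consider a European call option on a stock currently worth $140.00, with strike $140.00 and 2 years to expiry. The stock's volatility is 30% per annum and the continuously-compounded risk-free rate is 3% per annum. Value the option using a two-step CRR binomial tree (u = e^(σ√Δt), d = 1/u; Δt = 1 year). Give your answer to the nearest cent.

CRR parameters: u = e^(σ√Δt) = e^(0.3·√1) = 1.3499, d = 1/u = 0.7408
Per-period rate: rΔt = 0.03·1 = 0.03, so R = e^0.03 = 1.0305
Risk-neutral probability p = (e^0.03 − 0.7408)/(1.3499 − 0.7408) = 0.2896/0.6090 = 0.4756
Terminal stock prices: S_uu = 255.1, S_ud = 140, S_dd = 76.83
Terminal payoffs (S − K): max(115.1, 0) = 115.1, max(0, 0) = 0, max(-63.17, 0) = 0
Node u (S = 189): V_u = e^(−0.03)·[0.4756·115.0966 + 0.5244·0.0000] = 53.1179
Node d (S = 103.7): V_d = e^(−0.03)·[0.4756·0.0000 + 0.5244·0.0000] = 0.0000
Node 0 (S = 140): V_0 = e^(−0.03)·[0.4756·53.1179 + 0.5244·0.0000] = 24.5142

$24.51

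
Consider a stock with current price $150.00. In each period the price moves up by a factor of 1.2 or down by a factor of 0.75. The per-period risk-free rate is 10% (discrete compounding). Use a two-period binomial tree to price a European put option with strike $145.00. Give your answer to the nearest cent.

$5.33

Risk-neutral probability p = (1 + 0.1 − 0.75)/(1.2 − 0.75) = 0.3500/0.4500 = 0.7778
Terminal stock prices: S_uu = 216, S_ud = 135, S_dd = 84.38
Terminal payoffs (K − S): max(-71, 0) = 0, max(10, 0) = 10, max(60.62, 0) = 60.62
Node u (S = 180): V_u = 1/1.1·[0.7778·0.0000 + 0.2222·10.0000] = 2.0202
Node d (S = 112.5): V_d = 1/1.1·[0.7778·10.0000 + 0.2222·60.6250] = 19.3182
Node 0 (S = 150): V_0 = 1/1.1·[0.7778·2.0202 + 0.2222·19.3182] = 5.3311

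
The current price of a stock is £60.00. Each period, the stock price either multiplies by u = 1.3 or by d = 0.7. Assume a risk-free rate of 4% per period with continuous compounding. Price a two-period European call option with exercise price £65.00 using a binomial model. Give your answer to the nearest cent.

£10.84

Risk-neutral probability p = (e^0.04 − 0.7)/(1.3 − 0.7) = 0.3408/0.6000 = 0.5680
Terminal stock prices: S_uu = 101.4, S_ud = 54.6, S_dd = 29.4
Terminal payoffs (S − K): max(36.4, 0) = 36.4, max(-10.4, 0) = 0, max(-35.6, 0) = 0
Node u (S = 78): V_u = e^(−0.04)·[0.5680·36.4000 + 0.4320·0.0000] = 19.8651
Node d (S = 42): V_d = e^(−0.04)·[0.5680·0.0000 + 0.4320·0.0000] = 0.0000
Node 0 (S = 60): V_0 = e^(−0.04)·[0.5680·19.8651 + 0.4320·0.0000] = 10.8413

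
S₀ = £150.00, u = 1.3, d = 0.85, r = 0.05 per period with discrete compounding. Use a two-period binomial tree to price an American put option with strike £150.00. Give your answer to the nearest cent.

£11.90

Risk-neutral probability p = (1 + 0.05 − 0.85)/(1.3 − 0.85) = 0.2000/0.4500 = 0.4444
Terminal stock prices: S_uu = 253.5, S_ud = 165.8, S_dd = 108.4
Terminal payoffs (K − S): max(-103.5, 0) = 0, max(-15.75, 0) = 0, max(41.63, 0) = 41.63
Node u (S = 195): continuation = 1/1.05·[0.4444·0.0000 + 0.5556·0.0000] = 0.0000; exercise value = 0.0000 ≤ continuation, so V_u = 0.0000
Node d (S = 127.5): continuation = 1/1.05·[0.4444·0.0000 + 0.5556·41.6250] = 22.0238; exercise value = 22.5000 > continuation, so V_d = 22.5000 (exercise)
Node 0 (S = 150): continuation = 1/1.05·[0.4444·0.0000 + 0.5556·22.5000] = 11.9048; exercise value = 0.0000 ≤ continuation, so V_0 = 11.9048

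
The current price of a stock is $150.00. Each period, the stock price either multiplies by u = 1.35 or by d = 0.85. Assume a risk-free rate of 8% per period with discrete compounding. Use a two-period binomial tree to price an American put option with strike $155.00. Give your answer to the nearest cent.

$13.75

Risk-neutral probability p = (1 + 0.08 − 0.85)/(1.35 − 0.85) = 0.2300/0.5000 = 0.4600
Terminal stock prices: S_uu = 273.4, S_ud = 172.1, S_dd = 108.4
Terminal payoffs (K − S): max(-118.4, 0) = 0, max(-17.12, 0) = 0, max(46.63, 0) = 46.63
Node u (S = 202.5): continuation = 1/1.08·[0.4600·0.0000 + 0.5400·0.0000] = 0.0000; exercise value = 0.0000 ≤ continuation, so V_u = 0.0000
Node d (S = 127.5): continuation = 1/1.08·[0.4600·0.0000 + 0.5400·46.6250] = 23.3125; exercise value = 27.5000 > continuation, so V_d = 27.5000 (exercise)
Node 0 (S = 150): continuation = 1/1.08·[0.4600·0.0000 + 0.5400·27.5000] = 13.7500; exercise value = 5.0000 ≤ continuation, so V_0 = 13.7500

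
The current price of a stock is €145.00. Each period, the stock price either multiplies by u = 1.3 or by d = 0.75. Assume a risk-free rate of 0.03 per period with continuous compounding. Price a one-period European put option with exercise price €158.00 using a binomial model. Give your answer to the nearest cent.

€23.42

Risk-neutral probability p = (e^0.03 − 0.75)/(1.3 − 0.75) = 0.2805/0.5500 = 0.5099
Terminal stock prices: S_u = 188.5, S_d = 108.8
Terminal payoffs (K − S): max(-30.5, 0) = 0, max(49.25, 0) = 49.25
Node 0 (S = 145): V_0 = e^(−0.03)·[0.5099·0.0000 + 0.4901·49.2500] = 23.4232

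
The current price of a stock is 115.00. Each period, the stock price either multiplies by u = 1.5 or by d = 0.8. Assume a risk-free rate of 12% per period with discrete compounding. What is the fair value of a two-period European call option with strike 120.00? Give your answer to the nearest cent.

Risk-neutral probability p = (1 + 0.12 − 0.8)/(1.5 − 0.8) = 0.3200/0.7000 = 0.4571
Terminal stock prices: S_uu = 258.8, S_ud = 138, S_dd = 73.6
Terminal payoffs (S − K): max(138.8, 0) = 138.8, max(18, 0) = 18, max(-46.4, 0) = 0
Node u (S = 172.5): V_u = 1/1.12·[0.4571·138.7500 + 0.5429·18.0000] = 65.3571
Node d (S = 92): V_d = 1/1.12·[0.4571·18.0000 + 0.5429·0.0000] = 7.3469
Node 0 (S = 115): V_0 = 1/1.12·[0.4571·65.3571 + 0.5429·7.3469] = 30.2374

30.24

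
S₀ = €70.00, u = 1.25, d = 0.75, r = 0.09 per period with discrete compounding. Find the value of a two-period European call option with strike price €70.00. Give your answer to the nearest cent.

Risk-neutral probability p = (1 + 0.09 − 0.75)/(1.25 − 0.75) = 0.3400/0.5000 = 0.6800
Terminal stock prices: S_uu = 109.4, S_ud = 65.62, S_dd = 39.38
Terminal payoffs (S − K): max(39.38, 0) = 39.38, max(-4.375, 0) = 0, max(-30.62, 0) = 0
Node u (S = 87.5): V_u = 1/1.09·[0.6800·39.3750 + 0.3200·0.0000] = 24.5642
Node d (S = 52.5): V_d = 1/1.09·[0.6800·0.0000 + 0.3200·0.0000] = 0.0000
Node 0 (S = 70): V_0 = 1/1.09·[0.6800·24.5642 + 0.3200·0.0000] = 15.3245

€15.32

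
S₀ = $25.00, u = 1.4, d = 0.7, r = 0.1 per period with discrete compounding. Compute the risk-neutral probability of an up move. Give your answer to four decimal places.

p = 0.5714

Risk-neutral probability p = (1 + 0.1 − 0.7)/(1.4 − 0.7) = 0.4000/0.7000 = 0.5714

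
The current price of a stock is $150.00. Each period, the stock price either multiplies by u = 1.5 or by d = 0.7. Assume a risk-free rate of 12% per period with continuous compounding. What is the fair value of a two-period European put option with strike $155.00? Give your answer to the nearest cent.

Risk-neutral probability p = (e^0.12 − 0.7)/(1.5 − 0.7) = 0.4275/0.8000 = 0.5344
Terminal stock prices: S_uu = 337.5, S_ud = 157.5, S_dd = 73.5
Terminal payoffs (K − S): max(-182.5, 0) = 0, max(-2.5, 0) = 0, max(81.5, 0) = 81.5
Node u (S = 225): V_u = e^(−0.12)·[0.5344·0.0000 + 0.4656·0.0000] = 0.0000
Node d (S = 105): V_d = e^(−0.12)·[0.5344·0.0000 + 0.4656·81.5000] = 33.6575
Node 0 (S = 150): V_0 = e^(−0.12)·[0.5344·0.0000 + 0.4656·33.6575] = 13.8997

$13.90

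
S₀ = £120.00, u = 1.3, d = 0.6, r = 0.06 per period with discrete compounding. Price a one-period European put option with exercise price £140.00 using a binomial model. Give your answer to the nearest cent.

Risk-neutral probability p = (1 + 0.06 − 0.6)/(1.3 − 0.6) = 0.4600/0.7000 = 0.6571
Terminal stock prices: S_u = 156, S_d = 72
Terminal payoffs (K − S): max(-16, 0) = 0, max(68, 0) = 68
Node 0 (S = 120): V_0 = 1/1.06·[0.6571·0.0000 + 0.3429·68.0000] = 21.9946

£21.99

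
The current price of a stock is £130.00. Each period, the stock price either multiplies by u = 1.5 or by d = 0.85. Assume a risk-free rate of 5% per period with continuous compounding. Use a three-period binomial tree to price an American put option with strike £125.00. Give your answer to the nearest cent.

£13.40

Risk-neutral probability p = (e^0.05 − 0.85)/(1.5 − 0.85) = 0.2013/0.6500 = 0.3096
Terminal stock prices: S_uuu = 438.8, S_uud = 248.6, S_udd = 140.9, S_ddd = 79.84
Terminal payoffs (K − S): max(-313.8, 0) = 0, max(-123.6, 0) = 0, max(-15.89, 0) = 0, max(45.16, 0) = 45.16
Node uu (S = 292.5): continuation = e^(−0.05)·[0.3096·0.0000 + 0.6904·0.0000] = 0.0000; exercise value = 0.0000 ≤ continuation, so V_uu = 0.0000
Node ud (S = 165.8): continuation = e^(−0.05)·[0.3096·0.0000 + 0.6904·0.0000] = 0.0000; exercise value = 0.0000 ≤ continuation, so V_ud = 0.0000
Node dd (S = 93.92): continuation = e^(−0.05)·[0.3096·0.0000 + 0.6904·45.1638] = 29.6583; exercise value = 31.0750 > continuation, so V_dd = 31.0750 (exercise)
Node u (S = 195): continuation = e^(−0.05)·[0.3096·0.0000 + 0.6904·0.0000] = 0.0000; exercise value = 0.0000 ≤ continuation, so V_u = 0.0000
Node d (S = 110.5): continuation = e^(−0.05)·[0.3096·0.0000 + 0.6904·31.0750] = 20.4064; exercise value = 14.5000 ≤ continuation, so V_d = 20.4064
Node 0 (S = 130): continuation = e^(−0.05)·[0.3096·0.0000 + 0.6904·20.4064] = 13.4006; exercise value = 0.0000 ≤ continuation, so V_0 = 13.4006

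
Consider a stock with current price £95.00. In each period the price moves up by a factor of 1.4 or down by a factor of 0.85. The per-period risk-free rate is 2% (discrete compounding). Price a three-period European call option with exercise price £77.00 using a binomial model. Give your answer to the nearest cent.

Risk-neutral probability p = (1 + 0.02 − 0.85)/(1.4 − 0.85) = 0.1700/0.5500 = 0.3091
Terminal stock prices: S_uuu = 260.7, S_uud = 158.3, S_udd = 96.09, S_ddd = 58.34
Terminal payoffs (S − K): max(183.7, 0) = 183.7, max(81.27, 0) = 81.27, max(19.09, 0) = 19.09, max(-18.66, 0) = 0
Node uu (S = 186.2): V_uu = 1/1.02·[0.3091·183.6800 + 0.6909·81.2700] = 110.7098
Node ud (S = 113): V_ud = 1/1.02·[0.3091·81.2700 + 0.6909·19.0925] = 37.5598
Node dd (S = 68.64): V_dd = 1/1.02·[0.3091·19.0925 + 0.6909·0.0000] = 5.7856
Node u (S = 133): V_u = 1/1.02·[0.3091·110.7098 + 0.6909·37.5598] = 58.9900
Node d (S = 80.75): V_d = 1/1.02·[0.3091·37.5598 + 0.6909·5.7856] = 15.3007
Node 0 (S = 95): V_0 = 1/1.02·[0.3091·58.9900 + 0.6909·15.3007] = 28.2399

£28.24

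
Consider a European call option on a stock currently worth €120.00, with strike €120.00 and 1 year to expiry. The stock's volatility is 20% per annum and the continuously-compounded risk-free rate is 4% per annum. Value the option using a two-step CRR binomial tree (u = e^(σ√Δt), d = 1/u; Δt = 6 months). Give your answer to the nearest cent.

CRR parameters: u = e^(σ√Δt) = e^(0.2·√0.5) = 1.1519, d = 1/u = 0.8681
Per-period rate: rΔt = 0.04·0.5 = 0.02, so R = e^0.02 = 1.0202
Risk-neutral probability p = (e^0.02 − 0.8681)/(1.1519 − 0.8681) = 0.1521/0.2838 = 0.5359
Terminal stock prices: S_uu = 159.2, S_ud = 120, S_dd = 90.44
Terminal payoffs (S − K): max(39.23, 0) = 39.23, max(0, 0) = 0, max(-29.56, 0) = 0
Node u (S = 138.2): V_u = e^(−0.02)·[0.5359·39.2276 + 0.4641·0.0000] = 20.6053
Node d (S = 104.2): V_d = e^(−0.02)·[0.5359·0.0000 + 0.4641·0.0000] = 0.0000
Node 0 (S = 120): V_0 = e^(−0.02)·[0.5359·20.6053 + 0.4641·0.0000] = 10.8235

€10.82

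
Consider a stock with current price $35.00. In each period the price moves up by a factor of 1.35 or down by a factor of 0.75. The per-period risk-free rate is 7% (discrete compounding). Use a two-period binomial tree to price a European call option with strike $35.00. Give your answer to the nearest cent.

Risk-neutral probability p = (1 + 0.07 − 0.75)/(1.35 − 0.75) = 0.3200/0.6000 = 0.5333
Terminal stock prices: S_uu = 63.79, S_ud = 35.44, S_dd = 19.69
Terminal payoffs (S − K): max(28.79, 0) = 28.79, max(0.4375, 0) = 0.4375, max(-15.31, 0) = 0
Node u (S = 47.25): V_u = 1/1.07·[0.5333·28.7875 + 0.4667·0.4375] = 14.5397
Node d (S = 26.25): V_d = 1/1.07·[0.5333·0.4375 + 0.4667·0.0000] = 0.2181
Node 0 (S = 35): V_0 = 1/1.07·[0.5333·14.5397 + 0.4667·0.2181] = 7.3423

$7.34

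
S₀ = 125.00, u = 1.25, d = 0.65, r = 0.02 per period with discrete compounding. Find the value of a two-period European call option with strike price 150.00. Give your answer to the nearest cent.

16.56

Risk-neutral probability p = (1 + 0.02 − 0.65)/(1.25 − 0.65) = 0.3700/0.6000 = 0.6167
Terminal stock prices: S_uu = 195.3, S_ud = 101.6, S_dd = 52.81
Terminal payoffs (S − K): max(45.31, 0) = 45.31, max(-48.44, 0) = 0, max(-97.19, 0) = 0
Node u (S = 156.2): V_u = 1/1.02·[0.6167·45.3125 + 0.3833·0.0000] = 27.3948
Node d (S = 81.25): V_d = 1/1.02·[0.6167·0.0000 + 0.3833·0.0000] = 0.0000
Node 0 (S = 125): V_0 = 1/1.02·[0.6167·27.3948 + 0.3833·0.0000] = 16.5622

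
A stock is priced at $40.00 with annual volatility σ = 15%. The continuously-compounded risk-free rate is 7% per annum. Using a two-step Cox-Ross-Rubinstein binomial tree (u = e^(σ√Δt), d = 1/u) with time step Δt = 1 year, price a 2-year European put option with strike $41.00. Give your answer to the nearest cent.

CRR parameters: u = e^(σ√Δt) = e^(0.15·√1) = 1.1618, d = 1/u = 0.8607
Per-period rate: rΔt = 0.07·1 = 0.07, so R = e^0.07 = 1.0725
Risk-neutral probability p = (e^0.07 − 0.8607)/(1.1618 − 0.8607) = 0.2118/0.3011 = 0.7034
Terminal stock prices: S_uu = 53.99, S_ud = 40, S_dd = 29.63
Terminal payoffs (K − S): max(-12.99, 0) = 0, max(1, 0) = 1, max(11.37, 0) = 11.37
Node u (S = 46.47): V_u = e^(−0.07)·[0.7034·0.0000 + 0.2966·1.0000] = 0.2766
Node d (S = 34.43): V_d = e^(−0.07)·[0.7034·1.0000 + 0.2966·11.3673] = 3.7998
Node 0 (S = 40): V_0 = e^(−0.07)·[0.7034·0.2766 + 0.2966·3.7998] = 1.2324

$1.23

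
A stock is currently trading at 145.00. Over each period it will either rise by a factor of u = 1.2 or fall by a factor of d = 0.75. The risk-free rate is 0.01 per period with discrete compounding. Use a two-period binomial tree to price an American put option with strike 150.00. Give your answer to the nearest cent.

21.91

Risk-neutral probability p = (1 + 0.01 − 0.75)/(1.2 − 0.75) = 0.2600/0.4500 = 0.5778
Terminal stock prices: S_uu = 208.8, S_ud = 130.5, S_dd = 81.56
Terminal payoffs (K − S): max(-58.8, 0) = 0, max(19.5, 0) = 19.5, max(68.44, 0) = 68.44
Node u (S = 174): continuation = 1/1.01·[0.5778·0.0000 + 0.4222·19.5000] = 8.1518; exercise value = 0.0000 ≤ continuation, so V_u = 8.1518
Node d (S = 108.8): continuation = 1/1.01·[0.5778·19.5000 + 0.4222·68.4375] = 39.7649; exercise value = 41.2500 > continuation, so V_d = 41.2500 (exercise)
Node 0 (S = 145): continuation = 1/1.01·[0.5778·8.1518 + 0.4222·41.2500] = 21.9075; exercise value = 5.0000 ≤ continuation, so V_0 = 21.9075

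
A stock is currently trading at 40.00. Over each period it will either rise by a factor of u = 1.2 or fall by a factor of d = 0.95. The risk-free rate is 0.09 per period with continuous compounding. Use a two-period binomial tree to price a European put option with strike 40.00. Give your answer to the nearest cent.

0.58

Risk-neutral probability p = (e^0.09 − 0.95)/(1.2 − 0.95) = 0.1442/0.2500 = 0.5767
Terminal stock prices: S_uu = 57.6, S_ud = 45.6, S_dd = 36.1
Terminal payoffs (K − S): max(-17.6, 0) = 0, max(-5.6, 0) = 0, max(3.9, 0) = 3.9
Node u (S = 48): V_u = e^(−0.09)·[0.5767·0.0000 + 0.4233·0.0000] = 0.0000
Node d (S = 38): V_d = e^(−0.09)·[0.5767·0.0000 + 0.4233·3.9000] = 1.5088
Node 0 (S = 40): V_0 = e^(−0.09)·[0.5767·0.0000 + 0.4233·1.5088] = 0.5837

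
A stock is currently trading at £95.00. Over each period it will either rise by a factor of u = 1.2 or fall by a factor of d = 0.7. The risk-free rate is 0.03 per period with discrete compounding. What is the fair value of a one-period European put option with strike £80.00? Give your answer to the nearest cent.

£4.46

Risk-neutral probability p = (1 + 0.03 − 0.7)/(1.2 − 0.7) = 0.3300/0.5000 = 0.6600
Terminal stock prices: S_u = 114, S_d = 66.5
Terminal payoffs (K − S): max(-34, 0) = 0, max(13.5, 0) = 13.5
Node 0 (S = 95): V_0 = 1/1.03·[0.6600·0.0000 + 0.3400·13.5000] = 4.4563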